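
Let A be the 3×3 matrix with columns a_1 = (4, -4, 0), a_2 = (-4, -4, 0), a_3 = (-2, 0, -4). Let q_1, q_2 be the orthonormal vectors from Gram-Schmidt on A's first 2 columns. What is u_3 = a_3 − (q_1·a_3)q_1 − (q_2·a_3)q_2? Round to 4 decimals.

u_3 = (0.0000, 0.0000, -4.0000)

a_1 = (4, -4, 0); ‖a_1‖ = 5.6569, so q_1 = (0.7071, -0.7071, 0.0000).
q_1·a_2 = 0.7071·(-4) + (-0.7071)·(-4) + 0.0000·0 = 0.0000.
u_2 = a_2 + 0.0000·q_1 = (-4.0000, -4.0000, 0.0000).
‖u_2‖ = 5.6569, so q_2 = (-0.7071, -0.7071, 0.0000).
q_1·a_3 = 0.7071·(-2) + (-0.7071)·0 + 0.0000·(-4) = -1.4142; q_2·a_3 = (-0.7071)·(-2) + (-0.7071)·0 + 0.0000·(-4) = 1.4142.
u_3 = a_3 + 1.4142·q_1 − 1.4142·q_2 = (0.0000, 0.0000, -4.0000).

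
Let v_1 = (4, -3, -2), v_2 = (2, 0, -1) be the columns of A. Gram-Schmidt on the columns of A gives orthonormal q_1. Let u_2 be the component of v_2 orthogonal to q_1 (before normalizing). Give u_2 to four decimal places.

u_2 = (0.6207, 1.0345, -0.3103)

v_1 = (4, -3, -2); ‖v_1‖ = 5.3852, so q_1 = (0.7428, -0.5571, -0.3714).
q_1·v_2 = 0.7428·2 + (-0.5571)·0 + (-0.3714)·(-1) = 1.8570.
u_2 = v_2 − 1.8570·q_1 = (0.6207, 1.0345, -0.3103).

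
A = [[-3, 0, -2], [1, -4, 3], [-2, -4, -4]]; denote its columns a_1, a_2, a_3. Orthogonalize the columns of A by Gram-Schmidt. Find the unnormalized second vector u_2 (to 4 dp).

a_1 = (-3, 1, -2); ‖a_1‖ = 3.7417, so e_1 = (-0.8018, 0.2673, -0.5345).
e_1·a_2 = (-0.8018)·0 + 0.2673·(-4) + (-0.5345)·(-4) = 1.0690.
u_2 = a_2 − 1.0690·e_1 = (0.8571, -4.2857, -3.4286).

u_2 = (0.8571, -4.2857, -3.4286)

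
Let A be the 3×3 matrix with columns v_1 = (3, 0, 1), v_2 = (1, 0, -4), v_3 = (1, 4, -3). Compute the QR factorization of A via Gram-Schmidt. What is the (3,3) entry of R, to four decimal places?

r_{33} = 4.0000

q_1 = v_1/‖v_1‖ = (3, 0, 1)/3.1623 = (0.9487, 0.0000, 0.3162).
r_{12} = q_1·v_2 = -0.3162.
u_2 = v_2 + 0.3162·q_1 = (1.3000, 0.0000, -3.9000).
‖u_2‖ = 4.1110, so q_2 = (0.3162, 0.0000, -0.9487).
r_{13} = q_1·v_3 = 0.0000; r_{23} = q_2·v_3 = 3.1623.
u_3 = v_3 + 0.0000·q_1 − 3.1623·q_2 = (0.0000, 4.0000, 0.0000).
r_{33} = ‖u_3‖ = 4.0000.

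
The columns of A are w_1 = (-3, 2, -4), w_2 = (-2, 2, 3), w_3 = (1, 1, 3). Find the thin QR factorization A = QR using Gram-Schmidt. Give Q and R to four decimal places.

Q = [[-0.5571, -0.5374, 0.6331], [0.3714, 0.5206, 0.7688], [-0.7428, 0.6634, -0.0904]], R = [[5.3852, -0.3714, -2.4140], [0.0000, 4.1063, 1.9734], [0.0000, 0.0000, 1.1305]]

q_1 = w_1/‖w_1‖ = (-3, 2, -4)/5.3852 = (-0.5571, 0.3714, -0.7428).
r_{12} = q_1·w_2 = -0.3714.
u_2 = w_2 + 0.3714·q_1 = (-2.2069, 2.1379, 2.7241).
‖u_2‖ = 4.1063, so q_2 = (-0.5374, 0.5206, 0.6634).
r_{13} = q_1·w_3 = -2.4140; r_{23} = q_2·w_3 = 1.9734.
u_3 = w_3 + 2.4140·q_1 − 1.9734·q_2 = (0.7157, 0.8691, -0.1022).
‖u_3‖ = 1.1305, so q_3 = (0.6331, 0.7688, -0.0904).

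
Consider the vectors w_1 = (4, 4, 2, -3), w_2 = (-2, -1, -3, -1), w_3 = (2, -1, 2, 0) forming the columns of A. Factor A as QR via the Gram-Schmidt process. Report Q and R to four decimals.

w_1 = (4, 4, 2, -3); ‖w_1‖ = 6.7082, so q_1 = (0.5963, 0.5963, 0.2981, -0.4472).
q_1·w_2 = 0.5963·(-2) + 0.5963·(-1) + 0.2981·(-3) + (-0.4472)·(-1) = -2.2361.
u_2 = w_2 + 2.2361·q_1 = (-0.6667, 0.3333, -2.3333, -2.0000).
‖u_2‖ = 3.1623, so q_2 = (-0.2108, 0.1054, -0.7379, -0.6325).
q_1·w_3 = 0.5963·2 + 0.5963·(-1) + 0.2981·2 + (-0.4472)·0 = 1.1926; q_2·w_3 = (-0.2108)·2 + 0.1054·(-1) + (-0.7379)·2 + (-0.6325)·0 = -2.0028.
u_3 = w_3 − 1.1926·q_1 + 2.0028·q_2 = (0.8667, -1.5000, 0.1667, -0.7333).
‖u_3‖ = 1.8886, so q_3 = (0.4589, -0.7943, 0.0883, -0.3883).

Q = [[0.5963, -0.2108, 0.4589], [0.5963, 0.1054, -0.7943], [0.2981, -0.7379, 0.0883], [-0.4472, -0.6325, -0.3883]], R = [[6.7082, -2.2361, 1.1926], [0.0000, 3.1623, -2.0028], [0.0000, 0.0000, 1.8886]]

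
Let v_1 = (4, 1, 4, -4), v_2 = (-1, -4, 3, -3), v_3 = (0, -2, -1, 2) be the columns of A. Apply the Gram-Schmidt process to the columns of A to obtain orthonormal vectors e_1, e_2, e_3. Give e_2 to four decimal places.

e_1 = v_1/‖v_1‖ = (4, 1, 4, -4)/7.0000 = (0.5714, 0.1429, 0.5714, -0.5714).
r_{12} = e_1·v_2 = 2.2857.
u_2 = v_2 − 2.2857·e_1 = (-2.3061, -4.3265, 1.6939, -1.6939).
‖u_2‖ = 5.4567, so e_2 = (-0.4226, -0.7929, 0.3104, -0.3104).

e_2 = (-0.4226, -0.7929, 0.3104, -0.3104)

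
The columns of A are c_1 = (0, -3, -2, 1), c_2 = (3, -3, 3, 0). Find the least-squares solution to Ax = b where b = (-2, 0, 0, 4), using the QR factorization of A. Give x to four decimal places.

c_1 = (0, -3, -2, 1); ‖c_1‖ = 3.7417, so q_1 = (0.0000, -0.8018, -0.5345, 0.2673).
q_1·c_2 = 0.0000·3 + (-0.8018)·(-3) + (-0.5345)·3 + 0.2673·0 = 0.8018.
u_2 = c_2 − 0.8018·q_1 = (3.0000, -2.3571, 3.4286, -0.2143).
‖u_2‖ = 5.1339, so q_2 = (0.5843, -0.4591, 0.6678, -0.0417).
Qᵀb = (1.0690, -1.3357).
Back-substitute: x_2 = -1.3357/5.1339 = -0.2602.
x_1 = (1.0690 − 0.8018·(-0.2602))/3.7417 = 0.3415.

x = (0.3415, -0.2602)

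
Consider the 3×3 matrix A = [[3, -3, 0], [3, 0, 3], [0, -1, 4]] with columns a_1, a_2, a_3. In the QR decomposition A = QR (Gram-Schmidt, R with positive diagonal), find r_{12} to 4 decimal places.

a_1 = (3, 3, 0); ‖a_1‖ = 4.2426, so e_1 = (0.7071, 0.7071, 0.0000).
r_{12} = e_1·a_2 = -2.1213.

r_{12} = -2.1213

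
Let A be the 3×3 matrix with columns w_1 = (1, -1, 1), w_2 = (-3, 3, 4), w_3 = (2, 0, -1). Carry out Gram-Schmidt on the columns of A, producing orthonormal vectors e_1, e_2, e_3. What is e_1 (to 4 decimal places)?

e_1 = (0.5774, -0.5774, 0.5774)

w_1 = (1, -1, 1); ‖w_1‖ = 1.7321, so e_1 = (0.5774, -0.5774, 0.5774).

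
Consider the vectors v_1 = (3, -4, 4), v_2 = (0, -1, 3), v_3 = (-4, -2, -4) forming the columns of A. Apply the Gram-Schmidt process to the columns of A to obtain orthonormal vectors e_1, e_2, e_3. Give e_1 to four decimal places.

e_1 = (0.4685, -0.6247, 0.6247)

v_1 = (3, -4, 4); ‖v_1‖ = 6.4031, so e_1 = (0.4685, -0.6247, 0.6247).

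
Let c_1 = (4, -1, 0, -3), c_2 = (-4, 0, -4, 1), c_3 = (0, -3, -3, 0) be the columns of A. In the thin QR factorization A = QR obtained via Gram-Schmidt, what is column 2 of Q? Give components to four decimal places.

c_1 = (4, -1, 0, -3); ‖c_1‖ = 5.0990, so e_1 = (0.7845, -0.1961, 0.0000, -0.5883).
e_1·c_2 = 0.7845·(-4) + (-0.1961)·0 + 0.0000·(-4) + (-0.5883)·1 = -3.7262.
u_2 = c_2 + 3.7262·e_1 = (-1.0769, -0.7308, -4.0000, -1.1923).
‖u_2‖ = 4.3721, so e_2 = (-0.2463, -0.1671, -0.9149, -0.2727).

e_2 = (-0.2463, -0.1671, -0.9149, -0.2727)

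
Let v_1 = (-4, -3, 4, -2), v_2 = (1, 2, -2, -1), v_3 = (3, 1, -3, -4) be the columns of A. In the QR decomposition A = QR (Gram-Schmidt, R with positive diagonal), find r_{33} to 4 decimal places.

r_{33} = 3.3483

v_1 = (-4, -3, 4, -2); ‖v_1‖ = 6.7082, so q_1 = (-0.5963, -0.4472, 0.5963, -0.2981).
q_1·v_2 = (-0.5963)·1 + (-0.4472)·2 + 0.5963·(-2) + (-0.2981)·(-1) = -2.3851.
u_2 = v_2 + 2.3851·q_1 = (-0.4222, 0.9333, -0.5778, -1.7111).
‖u_2‖ = 2.0763, so q_2 = (-0.2034, 0.4495, -0.2783, -0.8241).
q_1·v_3 = (-0.5963)·3 + (-0.4472)·1 + 0.5963·(-3) + (-0.2981)·(-4) = -2.8324; q_2·v_3 = (-0.2034)·3 + 0.4495·1 + (-0.2783)·(-3) + (-0.8241)·(-4) = 3.9707.
u_3 = v_3 + 2.8324·q_1 − 3.9707·q_2 = (2.1186, -2.0515, -0.2062, -1.5722).
r_{33} = ‖u_3‖ = 3.3483.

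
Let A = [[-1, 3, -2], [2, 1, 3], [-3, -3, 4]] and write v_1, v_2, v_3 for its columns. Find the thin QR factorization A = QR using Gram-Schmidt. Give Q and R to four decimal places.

v_1 = (-1, 2, -3); ‖v_1‖ = 3.7417, so q_1 = (-0.2673, 0.5345, -0.8018).
q_1·v_2 = (-0.2673)·3 + 0.5345·1 + (-0.8018)·(-3) = 2.1381.
u_2 = v_2 − 2.1381·q_1 = (3.5714, -0.1429, -1.2857).
‖u_2‖ = 3.7985, so q_2 = (0.9402, -0.0376, -0.3385).
q_1·v_3 = (-0.2673)·(-2) + 0.5345·3 + (-0.8018)·4 = -1.0690; q_2·v_3 = 0.9402·(-2) + (-0.0376)·3 + (-0.3385)·4 = -3.3472.
u_3 = v_3 + 1.0690·q_1 + 3.3472·q_2 = (0.8614, 3.4455, 2.0099).
‖u_3‖ = 4.0809, so q_3 = (0.2111, 0.8443, 0.4925).

Q = [[-0.2673, 0.9402, 0.2111], [0.5345, -0.0376, 0.8443], [-0.8018, -0.3385, 0.4925]], R = [[3.7417, 2.1381, -1.0690], [0.0000, 3.7985, -3.3472], [0.0000, 0.0000, 4.0809]]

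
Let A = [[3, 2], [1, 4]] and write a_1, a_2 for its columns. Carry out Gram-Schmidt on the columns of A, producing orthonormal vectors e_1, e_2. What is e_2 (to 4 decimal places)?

e_2 = (-0.3162, 0.9487)

a_1 = (3, 1); ‖a_1‖ = 3.1623, so e_1 = (0.9487, 0.3162).
e_1·a_2 = 0.9487·2 + 0.3162·4 = 3.1623.
u_2 = a_2 − 3.1623·e_1 = (-1.0000, 3.0000).
‖u_2‖ = 3.1623, so e_2 = (-0.3162, 0.9487).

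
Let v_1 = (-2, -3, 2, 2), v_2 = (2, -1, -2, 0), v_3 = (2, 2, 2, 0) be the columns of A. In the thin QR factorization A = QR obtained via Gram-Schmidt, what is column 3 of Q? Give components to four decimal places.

q_3 = (0.7079, 0.1317, 0.6420, 0.2634)

q_1 = v_1/‖v_1‖ = (-2, -3, 2, 2)/4.5826 = (-0.4364, -0.6547, 0.4364, 0.4364).
r_{12} = q_1·v_2 = -1.0911.
u_2 = v_2 + 1.0911·q_1 = (1.5238, -1.7143, -1.5238, 0.4762).
‖u_2‖ = 2.7946, so q_2 = (0.5453, -0.6134, -0.5453, 0.1704).
r_{13} = q_1·v_3 = -1.3093; r_{23} = q_2·v_3 = -1.2269.
u_3 = v_3 + 1.3093·q_1 + 1.2269·q_2 = (2.0976, 0.3902, 1.9024, 0.7805).
‖u_3‖ = 2.9632, so q_3 = (0.7079, 0.1317, 0.6420, 0.2634).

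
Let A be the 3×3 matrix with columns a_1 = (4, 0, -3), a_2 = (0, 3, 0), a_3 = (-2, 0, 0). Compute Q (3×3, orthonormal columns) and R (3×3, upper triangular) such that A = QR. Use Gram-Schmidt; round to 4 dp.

q_1 = a_1/‖a_1‖ = (4, 0, -3)/5.0000 = (0.8000, 0.0000, -0.6000).
r_{12} = q_1·a_2 = 0.0000.
u_2 = a_2 + 0.0000·q_1 = (0.0000, 3.0000, 0.0000).
‖u_2‖ = 3.0000, so q_2 = (0.0000, 1.0000, 0.0000).
r_{13} = q_1·a_3 = -1.6000; r_{23} = q_2·a_3 = 0.0000.
u_3 = a_3 + 1.6000·q_1 + 0.0000·q_2 = (-0.7200, 0.0000, -0.9600).
‖u_3‖ = 1.2000, so q_3 = (-0.6000, 0.0000, -0.8000).

Q = [[0.8000, 0.0000, -0.6000], [0.0000, 1.0000, 0.0000], [-0.6000, 0.0000, -0.8000]], R = [[5.0000, 0.0000, -1.6000], [0.0000, 3.0000, 0.0000], [0.0000, 0.0000, 1.2000]]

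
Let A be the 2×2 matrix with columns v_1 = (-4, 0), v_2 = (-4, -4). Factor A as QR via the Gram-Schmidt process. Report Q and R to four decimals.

Q = [[-1.0000, 0.0000], [0.0000, -1.0000]], R = [[4.0000, 4.0000], [0.0000, 4.0000]]

e_1 = v_1/‖v_1‖ = (-4, 0)/4.0000 = (-1.0000, 0.0000).
r_{12} = e_1·v_2 = 4.0000.
u_2 = v_2 − 4.0000·e_1 = (0.0000, -4.0000).
‖u_2‖ = 4.0000, so e_2 = (0.0000, -1.0000).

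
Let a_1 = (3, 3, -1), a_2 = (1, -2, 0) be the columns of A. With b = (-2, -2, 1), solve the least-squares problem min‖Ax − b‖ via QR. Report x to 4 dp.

q_1 = a_1/‖a_1‖ = (3, 3, -1)/4.3589 = (0.6882, 0.6882, -0.2294).
r_{12} = q_1·a_2 = -0.6882.
u_2 = a_2 + 0.6882·q_1 = (1.4737, -1.5263, -0.1579).
‖u_2‖ = 2.1275, so q_2 = (0.6927, -0.7174, -0.0742).
Qᵀb = (-2.9824, -0.0247).
Back-substitute: x_2 = -0.0247/2.1275 = -0.0116.
x_1 = (-2.9824 + 0.6882·(-0.0116))/4.3589 = -0.6860.

x = (-0.6860, -0.0116)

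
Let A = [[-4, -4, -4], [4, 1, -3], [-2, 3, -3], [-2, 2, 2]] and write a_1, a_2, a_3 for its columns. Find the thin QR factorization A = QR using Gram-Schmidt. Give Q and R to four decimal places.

Q = [[-0.6325, -0.5721, -0.4512], [0.6325, 0.0000, -0.6037], [-0.3162, 0.6674, -0.5915], [-0.3162, 0.4767, 0.2866]], R = [[6.3246, 1.5811, 0.9487], [0.0000, 5.2440, 1.2395], [0.0000, 0.0000, 5.9635]]

a_1 = (-4, 4, -2, -2); ‖a_1‖ = 6.3246, so q_1 = (-0.6325, 0.6325, -0.3162, -0.3162).
q_1·a_2 = (-0.6325)·(-4) + 0.6325·1 + (-0.3162)·3 + (-0.3162)·2 = 1.5811.
u_2 = a_2 − 1.5811·q_1 = (-3.0000, 0.0000, 3.5000, 2.5000).
‖u_2‖ = 5.2440, so q_2 = (-0.5721, 0.0000, 0.6674, 0.4767).
q_1·a_3 = (-0.6325)·(-4) + 0.6325·(-3) + (-0.3162)·(-3) + (-0.3162)·2 = 0.9487; q_2·a_3 = (-0.5721)·(-4) + 0.0000·(-3) + 0.6674·(-3) + 0.4767·2 = 1.2395.
u_3 = a_3 − 0.9487·q_1 − 1.2395·q_2 = (-2.6909, -3.6000, -3.5273, 1.7091).
‖u_3‖ = 5.9635, so q_3 = (-0.4512, -0.6037, -0.5915, 0.2866).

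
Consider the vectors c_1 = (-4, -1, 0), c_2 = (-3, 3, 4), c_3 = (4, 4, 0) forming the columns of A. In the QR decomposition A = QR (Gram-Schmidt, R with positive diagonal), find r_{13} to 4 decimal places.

r_{13} = -4.8507

c_1 = (-4, -1, 0); ‖c_1‖ = 4.1231, so q_1 = (-0.9701, -0.2425, 0.0000).
r_{13} = q_1·c_3 = -4.8507.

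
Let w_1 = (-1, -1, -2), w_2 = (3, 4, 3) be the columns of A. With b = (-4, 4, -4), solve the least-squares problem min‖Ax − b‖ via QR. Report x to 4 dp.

w_1 = (-1, -1, -2); ‖w_1‖ = 2.4495, so q_1 = (-0.4082, -0.4082, -0.8165).
q_1·w_2 = (-0.4082)·3 + (-0.4082)·4 + (-0.8165)·3 = -5.3072.
u_2 = w_2 + 5.3072·q_1 = (0.8333, 1.8333, -1.3333).
‖u_2‖ = 2.4152, so q_2 = (0.3450, 0.7591, -0.5521).
Qᵀb = (3.2660, 3.8644).
Back-substitute: x_2 = 3.8644/2.4152 = 1.6000.
x_1 = (3.2660 + 5.3072·1.6000)/2.4495 = 4.8000.

x = (4.8000, 1.6000)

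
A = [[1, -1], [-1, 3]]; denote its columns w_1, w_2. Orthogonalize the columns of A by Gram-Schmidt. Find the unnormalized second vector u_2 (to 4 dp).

u_2 = (1.0000, 1.0000)

q_1 = w_1/‖w_1‖ = (1, -1)/1.4142 = (0.7071, -0.7071).
r_{12} = q_1·w_2 = -2.8284.
u_2 = w_2 + 2.8284·q_1 = (1.0000, 1.0000).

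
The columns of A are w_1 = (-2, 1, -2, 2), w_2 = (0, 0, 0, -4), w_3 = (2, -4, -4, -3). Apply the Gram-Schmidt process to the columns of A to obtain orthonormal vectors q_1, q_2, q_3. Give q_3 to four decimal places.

w_1 = (-2, 1, -2, 2); ‖w_1‖ = 3.6056, so q_1 = (-0.5547, 0.2774, -0.5547, 0.5547).
q_1·w_2 = (-0.5547)·0 + 0.2774·0 + (-0.5547)·0 + 0.5547·(-4) = -2.2188.
u_2 = w_2 + 2.2188·q_1 = (-1.2308, 0.6154, -1.2308, -2.7692).
‖u_2‖ = 3.3282, so q_2 = (-0.3698, 0.1849, -0.3698, -0.8321).
q_1·w_3 = (-0.5547)·2 + 0.2774·(-4) + (-0.5547)·(-4) + 0.5547·(-3) = -1.6641; q_2·w_3 = (-0.3698)·2 + 0.1849·(-4) + (-0.3698)·(-4) + (-0.8321)·(-3) = 2.4962.
u_3 = w_3 + 1.6641·q_1 − 2.4962·q_2 = (2.0000, -4.0000, -4.0000, 0.0000).
‖u_3‖ = 6.0000, so q_3 = (0.3333, -0.6667, -0.6667, 0.0000).

q_3 = (0.3333, -0.6667, -0.6667, 0.0000)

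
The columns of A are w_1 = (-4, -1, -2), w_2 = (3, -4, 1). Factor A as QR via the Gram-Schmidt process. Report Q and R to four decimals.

w_1 = (-4, -1, -2); ‖w_1‖ = 4.5826, so e_1 = (-0.8729, -0.2182, -0.4364).
e_1·w_2 = (-0.8729)·3 + (-0.2182)·(-4) + (-0.4364)·1 = -2.1822.
u_2 = w_2 + 2.1822·e_1 = (1.0952, -4.4762, 0.0476).
‖u_2‖ = 4.6085, so e_2 = (0.2377, -0.9713, 0.0103).

Q = [[-0.8729, 0.2377], [-0.2182, -0.9713], [-0.4364, 0.0103]], R = [[4.5826, -2.1822], [0.0000, 4.6085]]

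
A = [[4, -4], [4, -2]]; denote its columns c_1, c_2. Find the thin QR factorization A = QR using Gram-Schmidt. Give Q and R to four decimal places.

Q = [[0.7071, -0.7071], [0.7071, 0.7071]], R = [[5.6569, -4.2426], [0.0000, 1.4142]]

q_1 = c_1/‖c_1‖ = (4, 4)/5.6569 = (0.7071, 0.7071).
r_{12} = q_1·c_2 = -4.2426.
u_2 = c_2 + 4.2426·q_1 = (-1.0000, 1.0000).
‖u_2‖ = 1.4142, so q_2 = (-0.7071, 0.7071).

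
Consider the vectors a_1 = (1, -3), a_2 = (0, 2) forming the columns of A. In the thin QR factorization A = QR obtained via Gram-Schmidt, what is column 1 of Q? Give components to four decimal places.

e_1 = a_1/‖a_1‖ = (1, -3)/3.1623 = (0.3162, -0.9487).

e_1 = (0.3162, -0.9487)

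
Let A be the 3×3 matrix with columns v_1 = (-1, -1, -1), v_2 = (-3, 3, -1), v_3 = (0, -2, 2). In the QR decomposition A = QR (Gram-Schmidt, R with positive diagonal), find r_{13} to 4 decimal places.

v_1 = (-1, -1, -1); ‖v_1‖ = 1.7321, so e_1 = (-0.5774, -0.5774, -0.5774).
r_{13} = e_1·v_3 = 0.0000.

r_{13} = 0.0000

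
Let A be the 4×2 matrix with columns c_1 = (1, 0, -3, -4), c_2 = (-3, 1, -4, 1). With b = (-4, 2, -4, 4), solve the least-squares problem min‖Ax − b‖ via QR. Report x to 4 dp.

c_1 = (1, 0, -3, -4); ‖c_1‖ = 5.0990, so e_1 = (0.1961, 0.0000, -0.5883, -0.7845).
e_1·c_2 = 0.1961·(-3) + 0.0000·1 + (-0.5883)·(-4) + (-0.7845)·1 = 0.9806.
u_2 = c_2 − 0.9806·e_1 = (-3.1923, 1.0000, -3.4231, 1.7692).
‖u_2‖ = 5.1028, so e_2 = (-0.6256, 0.1960, -0.6708, 0.3467).
Qᵀb = (-1.5689, 6.9645).
Back-substitute: x_2 = 6.9645/5.1028 = 1.3648.
x_1 = (-1.5689 − 0.9806·1.3648)/5.0990 = -0.5702.

x = (-0.5702, 1.3648)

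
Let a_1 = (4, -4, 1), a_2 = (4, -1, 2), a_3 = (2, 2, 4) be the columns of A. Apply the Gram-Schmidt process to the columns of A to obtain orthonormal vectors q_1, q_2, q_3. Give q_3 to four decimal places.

q_3 = (-0.4842, -0.2767, 0.8301)

q_1 = a_1/‖a_1‖ = (4, -4, 1)/5.7446 = (0.6963, -0.6963, 0.1741).
r_{12} = q_1·a_2 = 3.8297.
u_2 = a_2 − 3.8297·q_1 = (1.3333, 1.6667, 1.3333).
‖u_2‖ = 2.5166, so q_2 = (0.5298, 0.6623, 0.5298).
r_{13} = q_1·a_3 = 0.6963; r_{23} = q_2·a_3 = 4.5034.
u_3 = a_3 − 0.6963·q_1 − 4.5034·q_2 = (-0.8708, -0.4976, 1.4928).
‖u_3‖ = 1.7985, so q_3 = (-0.4842, -0.2767, 0.8301).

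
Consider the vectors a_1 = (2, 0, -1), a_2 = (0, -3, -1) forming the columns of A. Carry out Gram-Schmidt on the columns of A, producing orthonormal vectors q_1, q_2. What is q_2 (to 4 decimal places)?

a_1 = (2, 0, -1); ‖a_1‖ = 2.2361, so q_1 = (0.8944, 0.0000, -0.4472).
q_1·a_2 = 0.8944·0 + 0.0000·(-3) + (-0.4472)·(-1) = 0.4472.
u_2 = a_2 − 0.4472·q_1 = (-0.4000, -3.0000, -0.8000).
‖u_2‖ = 3.1305, so q_2 = (-0.1278, -0.9583, -0.2556).

q_2 = (-0.1278, -0.9583, -0.2556)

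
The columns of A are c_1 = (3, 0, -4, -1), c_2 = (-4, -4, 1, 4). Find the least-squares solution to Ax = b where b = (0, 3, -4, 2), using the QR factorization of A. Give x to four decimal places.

q_1 = c_1/‖c_1‖ = (3, 0, -4, -1)/5.0990 = (0.5883, 0.0000, -0.7845, -0.1961).
r_{12} = q_1·c_2 = -3.9223.
u_2 = c_2 + 3.9223·q_1 = (-1.6923, -4.0000, -2.0769, 3.2308).
‖u_2‖ = 5.7979, so q_2 = (-0.2919, -0.6899, -0.3582, 0.5572).
Qᵀb = (2.7456, 0.4776).
Back-substitute: x_2 = 0.4776/5.7979 = 0.0824.
x_1 = (2.7456 + 3.9223·0.0824)/5.0990 = 0.6018.

x = (0.6018, 0.0824)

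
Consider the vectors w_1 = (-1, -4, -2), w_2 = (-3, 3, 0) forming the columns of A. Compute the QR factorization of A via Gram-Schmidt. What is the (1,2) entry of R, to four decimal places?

r_{12} = -1.9640

e_1 = w_1/‖w_1‖ = (-1, -4, -2)/4.5826 = (-0.2182, -0.8729, -0.4364).
r_{12} = e_1·w_2 = -1.9640.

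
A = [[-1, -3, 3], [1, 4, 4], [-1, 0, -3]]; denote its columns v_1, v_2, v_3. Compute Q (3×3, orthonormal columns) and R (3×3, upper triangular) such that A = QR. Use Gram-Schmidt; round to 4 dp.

Q = [[-0.5774, -0.2265, 0.7845], [0.5774, 0.5661, 0.5883], [-0.5774, 0.7926, -0.1961]], R = [[1.7321, 4.0415, 2.3094], [0.0000, 2.9439, -0.7926], [0.0000, 0.0000, 5.2951]]

v_1 = (-1, 1, -1); ‖v_1‖ = 1.7321, so q_1 = (-0.5774, 0.5774, -0.5774).
q_1·v_2 = (-0.5774)·(-3) + 0.5774·4 + (-0.5774)·0 = 4.0415.
u_2 = v_2 − 4.0415·q_1 = (-0.6667, 1.6667, 2.3333).
‖u_2‖ = 2.9439, so q_2 = (-0.2265, 0.5661, 0.7926).
q_1·v_3 = (-0.5774)·3 + 0.5774·4 + (-0.5774)·(-3) = 2.3094; q_2·v_3 = (-0.2265)·3 + 0.5661·4 + 0.7926·(-3) = -0.7926.
u_3 = v_3 − 2.3094·q_1 + 0.7926·q_2 = (4.1538, 3.1154, -1.0385).
‖u_3‖ = 5.2951, so q_3 = (0.7845, 0.5883, -0.1961).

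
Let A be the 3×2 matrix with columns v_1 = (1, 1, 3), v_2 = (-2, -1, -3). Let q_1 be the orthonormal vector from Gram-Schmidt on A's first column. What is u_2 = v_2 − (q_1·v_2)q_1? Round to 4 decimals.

u_2 = (-0.9091, 0.0909, 0.2727)

v_1 = (1, 1, 3); ‖v_1‖ = 3.3166, so q_1 = (0.3015, 0.3015, 0.9045).
q_1·v_2 = 0.3015·(-2) + 0.3015·(-1) + 0.9045·(-3) = -3.6181.
u_2 = v_2 + 3.6181·q_1 = (-0.9091, 0.0909, 0.2727).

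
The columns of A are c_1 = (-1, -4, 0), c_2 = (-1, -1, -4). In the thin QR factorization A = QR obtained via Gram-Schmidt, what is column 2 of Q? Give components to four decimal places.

q_2 = (-0.1736, 0.0434, -0.9839)

c_1 = (-1, -4, 0); ‖c_1‖ = 4.1231, so q_1 = (-0.2425, -0.9701, 0.0000).
q_1·c_2 = (-0.2425)·(-1) + (-0.9701)·(-1) + 0.0000·(-4) = 1.2127.
u_2 = c_2 − 1.2127·q_1 = (-0.7059, 0.1765, -4.0000).
‖u_2‖ = 4.0656, so q_2 = (-0.1736, 0.0434, -0.9839).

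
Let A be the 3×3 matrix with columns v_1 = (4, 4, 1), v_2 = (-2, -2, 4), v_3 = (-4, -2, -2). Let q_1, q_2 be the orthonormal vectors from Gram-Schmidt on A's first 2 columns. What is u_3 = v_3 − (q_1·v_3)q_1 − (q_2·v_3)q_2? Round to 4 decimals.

v_1 = (4, 4, 1); ‖v_1‖ = 5.7446, so q_1 = (0.6963, 0.6963, 0.1741).
q_1·v_2 = 0.6963·(-2) + 0.6963·(-2) + 0.1741·4 = -2.0889.
u_2 = v_2 + 2.0889·q_1 = (-0.5455, -0.5455, 4.3636).
‖u_2‖ = 4.4313, so q_2 = (-0.1231, -0.1231, 0.9847).
q_1·v_3 = 0.6963·(-4) + 0.6963·(-2) + 0.1741·(-2) = -4.5260; q_2·v_3 = (-0.1231)·(-4) + (-0.1231)·(-2) + 0.9847·(-2) = -1.2309.
u_3 = v_3 + 4.5260·q_1 + 1.2309·q_2 = (-1.0000, 1.0000, 0.0000).

u_3 = (-1.0000, 1.0000, 0.0000)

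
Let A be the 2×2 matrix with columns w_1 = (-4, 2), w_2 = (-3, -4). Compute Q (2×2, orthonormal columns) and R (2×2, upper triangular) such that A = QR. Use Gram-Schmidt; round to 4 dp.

w_1 = (-4, 2); ‖w_1‖ = 4.4721, so e_1 = (-0.8944, 0.4472).
e_1·w_2 = (-0.8944)·(-3) + 0.4472·(-4) = 0.8944.
u_2 = w_2 − 0.8944·e_1 = (-2.2000, -4.4000).
‖u_2‖ = 4.9193, so e_2 = (-0.4472, -0.8944).

Q = [[-0.8944, -0.4472], [0.4472, -0.8944]], R = [[4.4721, 0.8944], [0.0000, 4.9193]]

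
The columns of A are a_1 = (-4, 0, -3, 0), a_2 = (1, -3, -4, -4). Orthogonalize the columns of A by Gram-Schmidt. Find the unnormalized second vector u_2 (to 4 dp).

u_2 = (2.2800, -3.0000, -3.0400, -4.0000)

q_1 = a_1/‖a_1‖ = (-4, 0, -3, 0)/5.0000 = (-0.8000, 0.0000, -0.6000, 0.0000).
r_{12} = q_1·a_2 = 1.6000.
u_2 = a_2 − 1.6000·q_1 = (2.2800, -3.0000, -3.0400, -4.0000).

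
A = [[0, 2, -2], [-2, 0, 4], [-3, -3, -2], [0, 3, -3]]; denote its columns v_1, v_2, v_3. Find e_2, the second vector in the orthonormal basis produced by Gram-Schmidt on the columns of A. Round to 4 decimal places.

v_1 = (0, -2, -3, 0); ‖v_1‖ = 3.6056, so e_1 = (0.0000, -0.5547, -0.8321, 0.0000).
e_1·v_2 = 0.0000·2 + (-0.5547)·0 + (-0.8321)·(-3) + 0.0000·3 = 2.4962.
u_2 = v_2 − 2.4962·e_1 = (2.0000, 1.3846, -0.9231, 3.0000).
‖u_2‖ = 3.9710, so e_2 = (0.5036, 0.3487, -0.2325, 0.7555).

e_2 = (0.5036, 0.3487, -0.2325, 0.7555)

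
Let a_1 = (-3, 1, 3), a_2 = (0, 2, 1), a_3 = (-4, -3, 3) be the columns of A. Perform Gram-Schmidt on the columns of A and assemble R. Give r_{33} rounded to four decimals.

r_{33} = 0.8367

a_1 = (-3, 1, 3); ‖a_1‖ = 4.3589, so e_1 = (-0.6882, 0.2294, 0.6882).
e_1·a_2 = (-0.6882)·0 + 0.2294·2 + 0.6882·1 = 1.1471.
u_2 = a_2 − 1.1471·e_1 = (0.7895, 1.7368, 0.2105).
‖u_2‖ = 1.9194, so e_2 = (0.4113, 0.9049, 0.1097).
e_1·a_3 = (-0.6882)·(-4) + 0.2294·(-3) + 0.6882·3 = 4.1295; e_2·a_3 = 0.4113·(-4) + 0.9049·(-3) + 0.1097·3 = -4.0308.
u_3 = a_3 − 4.1295·e_1 + 4.0308·e_2 = (0.5000, -0.3000, 0.6000).
r_{33} = ‖u_3‖ = 0.8367.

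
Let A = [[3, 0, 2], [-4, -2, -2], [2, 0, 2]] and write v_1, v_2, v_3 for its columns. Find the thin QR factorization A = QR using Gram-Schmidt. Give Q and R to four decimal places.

Q = [[0.5571, -0.6180, -0.5547], [-0.7428, -0.6695, 0.0000], [0.3714, -0.4120, 0.8321]], R = [[5.3852, 1.4856, 3.3425], [0.0000, 1.3391, -0.7210], [0.0000, 0.0000, 0.5547]]

v_1 = (3, -4, 2); ‖v_1‖ = 5.3852, so q_1 = (0.5571, -0.7428, 0.3714).
q_1·v_2 = 0.5571·0 + (-0.7428)·(-2) + 0.3714·0 = 1.4856.
u_2 = v_2 − 1.4856·q_1 = (-0.8276, -0.8966, -0.5517).
‖u_2‖ = 1.3391, so q_2 = (-0.6180, -0.6695, -0.4120).
q_1·v_3 = 0.5571·2 + (-0.7428)·(-2) + 0.3714·2 = 3.3425; q_2·v_3 = (-0.6180)·2 + (-0.6695)·(-2) + (-0.4120)·2 = -0.7210.
u_3 = v_3 − 3.3425·q_1 + 0.7210·q_2 = (-0.3077, 0.0000, 0.4615).
‖u_3‖ = 0.5547, so q_3 = (-0.5547, 0.0000, 0.8321).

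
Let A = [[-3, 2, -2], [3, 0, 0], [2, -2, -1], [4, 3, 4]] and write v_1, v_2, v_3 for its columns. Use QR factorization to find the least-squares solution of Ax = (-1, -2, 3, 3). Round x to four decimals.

x = (0.1339, -0.2640, 0.5220)

q_1 = v_1/‖v_1‖ = (-3, 3, 2, 4)/6.1644 = (-0.4867, 0.4867, 0.3244, 0.6489).
r_{12} = q_1·v_2 = 0.3244.
u_2 = v_2 − 0.3244·q_1 = (2.1579, -0.1579, -2.1053, 2.7895).
‖u_2‖ = 4.1103, so q_2 = (0.5250, -0.0384, -0.5122, 0.6787).
r_{13} = q_1·v_3 = 3.2444; r_{23} = q_2·v_3 = 2.1768.
u_3 = v_3 − 3.2444·q_1 − 2.1768·q_2 = (-1.5639, -1.4953, -0.9377, 0.4174).
‖u_3‖ = 2.3948, so q_3 = (-0.6530, -0.6244, -0.3915, 0.1743).
Qᵀb = (2.4333, 0.0512, 1.2501).
Back-substitute: x_3 = 1.2501/2.3948 = 0.5220.
x_2 = (0.0512 − 2.1768·0.5220)/4.1103 = -0.2640.
x_1 = (2.4333 − 0.3244·(-0.2640) − 3.2444·0.5220)/6.1644 = 0.1339.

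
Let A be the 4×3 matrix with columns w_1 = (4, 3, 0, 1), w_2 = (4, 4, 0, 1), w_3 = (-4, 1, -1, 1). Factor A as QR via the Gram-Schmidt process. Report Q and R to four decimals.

Q = [[0.7845, -0.5708, -0.2156], [0.5883, 0.8086, 0.0000], [0.0000, 0.0000, -0.4581], [0.1961, -0.1427, 0.8623]], R = [[5.0990, 5.6874, -2.3534], [0.0000, 0.8086, 2.9490], [0.0000, 0.0000, 2.1828]]

q_1 = w_1/‖w_1‖ = (4, 3, 0, 1)/5.0990 = (0.7845, 0.5883, 0.0000, 0.1961).
r_{12} = q_1·w_2 = 5.6874.
u_2 = w_2 − 5.6874·q_1 = (-0.4615, 0.6538, 0.0000, -0.1154).
‖u_2‖ = 0.8086, so q_2 = (-0.5708, 0.8086, 0.0000, -0.1427).
r_{13} = q_1·w_3 = -2.3534; r_{23} = q_2·w_3 = 2.9490.
u_3 = w_3 + 2.3534·q_1 − 2.9490·q_2 = (-0.4706, 0.0000, -1.0000, 1.8824).
‖u_3‖ = 2.1828, so q_3 = (-0.2156, 0.0000, -0.4581, 0.8623).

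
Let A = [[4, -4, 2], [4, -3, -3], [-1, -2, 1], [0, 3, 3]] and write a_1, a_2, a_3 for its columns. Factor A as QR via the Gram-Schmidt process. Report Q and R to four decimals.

Q = [[0.6963, -0.2027, 0.6073], [0.6963, 0.0362, -0.5263], [-0.1741, -0.6661, 0.3239], [0.0000, 0.7168, 0.4993]], R = [[5.7446, -4.5260, -0.8704], [0.0000, 4.1851, 0.9703], [0.0000, 0.0000, 4.6153]]

a_1 = (4, 4, -1, 0); ‖a_1‖ = 5.7446, so e_1 = (0.6963, 0.6963, -0.1741, 0.0000).
e_1·a_2 = 0.6963·(-4) + 0.6963·(-3) + (-0.1741)·(-2) + 0.0000·3 = -4.5260.
u_2 = a_2 + 4.5260·e_1 = (-0.8485, 0.1515, -2.7879, 3.0000).
‖u_2‖ = 4.1851, so e_2 = (-0.2027, 0.0362, -0.6661, 0.7168).
e_1·a_3 = 0.6963·2 + 0.6963·(-3) + (-0.1741)·1 + 0.0000·3 = -0.8704; e_2·a_3 = (-0.2027)·2 + 0.0362·(-3) + (-0.6661)·1 + 0.7168·3 = 0.9703.
u_3 = a_3 + 0.8704·e_1 − 0.9703·e_2 = (2.8028, -2.4291, 1.4948, 2.3045).
‖u_3‖ = 4.6153, so e_3 = (0.6073, -0.5263, 0.3239, 0.4993).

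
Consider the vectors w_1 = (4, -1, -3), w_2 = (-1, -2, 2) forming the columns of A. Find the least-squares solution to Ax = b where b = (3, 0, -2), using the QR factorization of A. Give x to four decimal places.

x = (0.6235, -0.2235)

w_1 = (4, -1, -3); ‖w_1‖ = 5.0990, so q_1 = (0.7845, -0.1961, -0.5883).
q_1·w_2 = 0.7845·(-1) + (-0.1961)·(-2) + (-0.5883)·2 = -1.5689.
u_2 = w_2 + 1.5689·q_1 = (0.2308, -2.3077, 1.0769).
‖u_2‖ = 2.5570, so q_2 = (0.0902, -0.9025, 0.4212).
Qᵀb = (3.5301, -0.5716).
Back-substitute: x_2 = -0.5716/2.5570 = -0.2235.
x_1 = (3.5301 + 1.5689·(-0.2235))/5.0990 = 0.6235.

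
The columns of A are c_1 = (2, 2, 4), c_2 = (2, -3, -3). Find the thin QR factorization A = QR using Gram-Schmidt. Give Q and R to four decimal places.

e_1 = c_1/‖c_1‖ = (2, 2, 4)/4.8990 = (0.4082, 0.4082, 0.8165).
r_{12} = e_1·c_2 = -2.8577.
u_2 = c_2 + 2.8577·e_1 = (3.1667, -1.8333, -0.6667).
‖u_2‖ = 3.7193, so e_2 = (0.8514, -0.4929, -0.1792).

Q = [[0.4082, 0.8514], [0.4082, -0.4929], [0.8165, -0.1792]], R = [[4.8990, -2.8577], [0.0000, 3.7193]]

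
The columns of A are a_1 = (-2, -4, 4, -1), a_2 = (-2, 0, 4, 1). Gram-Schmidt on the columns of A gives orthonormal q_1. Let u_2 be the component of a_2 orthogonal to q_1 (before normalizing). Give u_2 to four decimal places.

q_1 = a_1/‖a_1‖ = (-2, -4, 4, -1)/6.0828 = (-0.3288, -0.6576, 0.6576, -0.1644).
r_{12} = q_1·a_2 = 3.1236.
u_2 = a_2 − 3.1236·q_1 = (-0.9730, 2.0541, 1.9459, 1.5135).

u_2 = (-0.9730, 2.0541, 1.9459, 1.5135)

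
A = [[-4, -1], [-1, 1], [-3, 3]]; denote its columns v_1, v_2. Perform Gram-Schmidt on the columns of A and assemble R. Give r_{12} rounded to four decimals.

r_{12} = -1.1767

e_1 = v_1/‖v_1‖ = (-4, -1, -3)/5.0990 = (-0.7845, -0.1961, -0.5883).
r_{12} = e_1·v_2 = -1.1767.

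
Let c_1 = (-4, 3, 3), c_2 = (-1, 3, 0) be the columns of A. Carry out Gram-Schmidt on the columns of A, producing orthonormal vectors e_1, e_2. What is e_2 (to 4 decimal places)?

c_1 = (-4, 3, 3); ‖c_1‖ = 5.8310, so e_1 = (-0.6860, 0.5145, 0.5145).
e_1·c_2 = (-0.6860)·(-1) + 0.5145·3 + 0.5145·0 = 2.2295.
u_2 = c_2 − 2.2295·e_1 = (0.5294, 1.8529, -1.1471).
‖u_2‖ = 2.2426, so e_2 = (0.2361, 0.8262, -0.5115).

e_2 = (0.2361, 0.8262, -0.5115)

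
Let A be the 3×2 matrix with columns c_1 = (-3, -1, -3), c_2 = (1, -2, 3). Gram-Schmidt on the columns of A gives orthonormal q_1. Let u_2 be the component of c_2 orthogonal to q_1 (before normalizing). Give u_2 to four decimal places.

c_1 = (-3, -1, -3); ‖c_1‖ = 4.3589, so q_1 = (-0.6882, -0.2294, -0.6882).
q_1·c_2 = (-0.6882)·1 + (-0.2294)·(-2) + (-0.6882)·3 = -2.2942.
u_2 = c_2 + 2.2942·q_1 = (-0.5789, -2.5263, 1.4211).

u_2 = (-0.5789, -2.5263, 1.4211)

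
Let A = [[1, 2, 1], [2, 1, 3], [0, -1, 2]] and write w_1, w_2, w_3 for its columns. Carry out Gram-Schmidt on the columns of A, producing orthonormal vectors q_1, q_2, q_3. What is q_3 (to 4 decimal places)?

q_3 = (0.5345, -0.2673, 0.8018)

w_1 = (1, 2, 0); ‖w_1‖ = 2.2361, so q_1 = (0.4472, 0.8944, 0.0000).
q_1·w_2 = 0.4472·2 + 0.8944·1 + 0.0000·(-1) = 1.7889.
u_2 = w_2 − 1.7889·q_1 = (1.2000, -0.6000, -1.0000).
‖u_2‖ = 1.6733, so q_2 = (0.7171, -0.3586, -0.5976).
q_1·w_3 = 0.4472·1 + 0.8944·3 + 0.0000·2 = 3.1305; q_2·w_3 = 0.7171·1 + (-0.3586)·3 + (-0.5976)·2 = -1.5538.
u_3 = w_3 − 3.1305·q_1 + 1.5538·q_2 = (0.7143, -0.3571, 1.0714).
‖u_3‖ = 1.3363, so q_3 = (0.5345, -0.2673, 0.8018).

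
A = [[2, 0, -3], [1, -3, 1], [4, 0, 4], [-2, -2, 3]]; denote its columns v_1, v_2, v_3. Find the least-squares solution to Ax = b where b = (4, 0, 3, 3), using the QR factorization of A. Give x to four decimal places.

x = (0.5674, -0.4663, 0.0562)

e_1 = v_1/‖v_1‖ = (2, 1, 4, -2)/5.0000 = (0.4000, 0.2000, 0.8000, -0.4000).
r_{12} = e_1·v_2 = 0.2000.
u_2 = v_2 − 0.2000·e_1 = (-0.0800, -3.0400, -0.1600, -1.9200).
‖u_2‖ = 3.6000, so e_2 = (-0.0222, -0.8444, -0.0444, -0.5333).
r_{13} = e_1·v_3 = 1.0000; r_{23} = e_2·v_3 = -2.5556.
u_3 = v_3 − 1.0000·e_1 + 2.5556·e_2 = (-3.4568, -1.3580, 3.0864, 2.0370).
‖u_3‖ = 5.2411, so e_3 = (-0.6596, -0.2591, 0.5889, 0.3887).
Qᵀb = (2.8000, -1.8222, 0.2944).
Back-substitute: x_3 = 0.2944/5.2411 = 0.0562.
x_2 = (-1.8222 + 2.5556·0.0562)/3.6000 = -0.4663.
x_1 = (2.8000 − 0.2000·(-0.4663) − 1.0000·0.0562)/5.0000 = 0.5674.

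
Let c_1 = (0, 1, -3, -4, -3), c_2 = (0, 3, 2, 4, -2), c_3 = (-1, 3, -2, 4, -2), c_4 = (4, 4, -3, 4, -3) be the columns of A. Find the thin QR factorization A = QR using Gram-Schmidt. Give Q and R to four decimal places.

Q = [[0.0000, 0.0000, -0.2835, 0.9585], [0.1690, 0.6352, 0.0230, 0.0295], [-0.5071, 0.1669, -0.8109, -0.2396], [-0.6761, 0.4737, 0.4785, 0.1334], [-0.5071, -0.5868, 0.1806, 0.0716]], R = [[5.9161, -2.1974, -0.1690, 1.0142], [0.0000, 5.3077, 4.6402, 5.6953], [0.0000, 0.0000, 3.5271, 2.7628], [0.0000, 0.0000, 0.0000, 4.9903]]

e_1 = c_1/‖c_1‖ = (0, 1, -3, -4, -3)/5.9161 = (0.0000, 0.1690, -0.5071, -0.6761, -0.5071).
r_{12} = e_1·c_2 = -2.1974.
u_2 = c_2 + 2.1974·e_1 = (0.0000, 3.3714, 0.8857, 2.5143, -3.1143).
‖u_2‖ = 5.3077, so e_2 = (0.0000, 0.6352, 0.1669, 0.4737, -0.5868).
r_{13} = e_1·c_3 = -0.1690; r_{23} = e_2·c_3 = 4.6402.
u_3 = c_3 + 0.1690·e_1 − 4.6402·e_2 = (-1.0000, 0.0811, -2.8600, 1.6876, 0.6369).
‖u_3‖ = 3.5271, so e_3 = (-0.2835, 0.0230, -0.8109, 0.4785, 0.1806).
r_{14} = e_1·c_4 = 1.0142; r_{24} = e_2·c_4 = 5.6953; r_{34} = e_3·c_4 = 2.7628.
u_4 = c_4 − 1.0142·e_1 − 5.6953·e_2 − 2.7628·e_3 = (4.7833, 0.1474, -1.1958, 0.6659, 0.3571).
‖u_4‖ = 4.9903, so e_4 = (0.9585, 0.0295, -0.2396, 0.1334, 0.0716).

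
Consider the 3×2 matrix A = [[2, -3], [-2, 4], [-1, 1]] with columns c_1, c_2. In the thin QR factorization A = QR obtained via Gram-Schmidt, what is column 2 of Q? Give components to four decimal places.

c_1 = (2, -2, -1); ‖c_1‖ = 3.0000, so e_1 = (0.6667, -0.6667, -0.3333).
e_1·c_2 = 0.6667·(-3) + (-0.6667)·4 + (-0.3333)·1 = -5.0000.
u_2 = c_2 + 5.0000·e_1 = (0.3333, 0.6667, -0.6667).
‖u_2‖ = 1.0000, so e_2 = (0.3333, 0.6667, -0.6667).

e_2 = (0.3333, 0.6667, -0.6667)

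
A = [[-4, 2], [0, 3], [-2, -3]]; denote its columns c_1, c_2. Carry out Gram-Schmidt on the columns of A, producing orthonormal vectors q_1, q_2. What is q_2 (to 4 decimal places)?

q_2 = (0.3427, 0.6425, -0.6854)

c_1 = (-4, 0, -2); ‖c_1‖ = 4.4721, so q_1 = (-0.8944, 0.0000, -0.4472).
q_1·c_2 = (-0.8944)·2 + 0.0000·3 + (-0.4472)·(-3) = -0.4472.
u_2 = c_2 + 0.4472·q_1 = (1.6000, 3.0000, -3.2000).
‖u_2‖ = 4.6690, so q_2 = (0.3427, 0.6425, -0.6854).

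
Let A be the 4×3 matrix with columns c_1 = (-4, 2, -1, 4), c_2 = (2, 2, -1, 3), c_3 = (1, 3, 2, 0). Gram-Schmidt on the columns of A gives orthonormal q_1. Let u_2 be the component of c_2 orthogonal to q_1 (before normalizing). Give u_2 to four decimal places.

c_1 = (-4, 2, -1, 4); ‖c_1‖ = 6.0828, so q_1 = (-0.6576, 0.3288, -0.1644, 0.6576).
q_1·c_2 = (-0.6576)·2 + 0.3288·2 + (-0.1644)·(-1) + 0.6576·3 = 1.4796.
u_2 = c_2 − 1.4796·q_1 = (2.9730, 1.5135, -0.7568, 2.0270).

u_2 = (2.9730, 1.5135, -0.7568, 2.0270)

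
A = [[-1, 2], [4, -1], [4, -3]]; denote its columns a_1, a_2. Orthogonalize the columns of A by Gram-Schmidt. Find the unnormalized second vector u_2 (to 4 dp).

e_1 = a_1/‖a_1‖ = (-1, 4, 4)/5.7446 = (-0.1741, 0.6963, 0.6963).
r_{12} = e_1·a_2 = -3.1334.
u_2 = a_2 + 3.1334·e_1 = (1.4545, 1.1818, -0.8182).

u_2 = (1.4545, 1.1818, -0.8182)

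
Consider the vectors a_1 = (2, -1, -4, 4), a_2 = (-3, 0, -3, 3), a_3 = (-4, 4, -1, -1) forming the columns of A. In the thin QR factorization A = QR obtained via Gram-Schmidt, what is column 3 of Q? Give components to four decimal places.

e_3 = (0.1499, 0.8991, -0.3559, -0.2060)

a_1 = (2, -1, -4, 4); ‖a_1‖ = 6.0828, so e_1 = (0.3288, -0.1644, -0.6576, 0.6576).
e_1·a_2 = 0.3288·(-3) + (-0.1644)·0 + (-0.6576)·(-3) + 0.6576·3 = 2.9592.
u_2 = a_2 − 2.9592·e_1 = (-3.9730, 0.4865, -1.0541, 1.0541).
‖u_2‖ = 4.2712, so e_2 = (-0.9302, 0.1139, -0.2468, 0.2468).
e_1·a_3 = 0.3288·(-4) + (-0.1644)·4 + (-0.6576)·(-1) + 0.6576·(-1) = -1.9728; e_2·a_3 = (-0.9302)·(-4) + 0.1139·4 + (-0.2468)·(-1) + 0.2468·(-1) = 4.1763.
u_3 = a_3 + 1.9728·e_1 − 4.1763·e_2 = (0.5333, 3.2000, -1.2667, -0.7333).
‖u_3‖ = 3.5590, so e_3 = (0.1499, 0.8991, -0.3559, -0.2060).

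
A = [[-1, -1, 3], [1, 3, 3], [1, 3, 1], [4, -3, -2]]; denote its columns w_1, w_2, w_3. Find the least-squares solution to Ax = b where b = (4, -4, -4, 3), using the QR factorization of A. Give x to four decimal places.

x = (-0.2237, -1.6784, 0.5917)

q_1 = w_1/‖w_1‖ = (-1, 1, 1, 4)/4.3589 = (-0.2294, 0.2294, 0.2294, 0.9177).
r_{12} = q_1·w_2 = -1.1471.
u_2 = w_2 + 1.1471·q_1 = (-1.2632, 3.2632, 3.2632, -1.9474).
‖u_2‖ = 5.1657, so q_2 = (-0.2445, 0.6317, 0.6317, -0.3770).
r_{13} = q_1·w_3 = -1.6059; r_{23} = q_2·w_3 = 2.5472.
u_3 = w_3 + 1.6059·q_1 − 2.5472·q_2 = (3.2544, 1.7594, -0.2406, 0.4339).
‖u_3‖ = 3.7327, so q_3 = (0.8719, 0.4713, -0.0645, 0.1163).
Qᵀb = (0.0000, -7.1627, 2.2088).
Back-substitute: x_3 = 2.2088/3.7327 = 0.5917.
x_2 = (-7.1627 − 2.5472·0.5917)/5.1657 = -1.6784.
x_1 = (0.0000 + 1.1471·(-1.6784) + 1.6059·0.5917)/4.3589 = -0.2237.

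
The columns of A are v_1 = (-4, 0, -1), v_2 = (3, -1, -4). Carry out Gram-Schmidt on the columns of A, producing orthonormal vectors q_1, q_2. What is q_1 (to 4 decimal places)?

q_1 = (-0.9701, 0.0000, -0.2425)

v_1 = (-4, 0, -1); ‖v_1‖ = 4.1231, so q_1 = (-0.9701, 0.0000, -0.2425).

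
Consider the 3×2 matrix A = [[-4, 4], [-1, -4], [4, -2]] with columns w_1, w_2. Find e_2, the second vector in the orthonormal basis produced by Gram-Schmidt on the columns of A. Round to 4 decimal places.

e_2 = (0.3225, -0.9426, 0.0868)

e_1 = w_1/‖w_1‖ = (-4, -1, 4)/5.7446 = (-0.6963, -0.1741, 0.6963).
r_{12} = e_1·w_2 = -3.4816.
u_2 = w_2 + 3.4816·e_1 = (1.5758, -4.6061, 0.4242).
‖u_2‖ = 4.8866, so e_2 = (0.3225, -0.9426, 0.0868).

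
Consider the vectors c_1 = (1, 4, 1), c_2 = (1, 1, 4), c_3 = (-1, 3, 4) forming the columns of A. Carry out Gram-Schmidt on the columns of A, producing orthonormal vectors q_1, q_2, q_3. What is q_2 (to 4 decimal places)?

q_1 = c_1/‖c_1‖ = (1, 4, 1)/4.2426 = (0.2357, 0.9428, 0.2357).
r_{12} = q_1·c_2 = 2.1213.
u_2 = c_2 − 2.1213·q_1 = (0.5000, -1.0000, 3.5000).
‖u_2‖ = 3.6742, so q_2 = (0.1361, -0.2722, 0.9526).

q_2 = (0.1361, -0.2722, 0.9526)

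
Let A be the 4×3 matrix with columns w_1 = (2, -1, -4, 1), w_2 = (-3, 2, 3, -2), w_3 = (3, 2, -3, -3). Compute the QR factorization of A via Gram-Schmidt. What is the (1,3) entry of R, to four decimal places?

w_1 = (2, -1, -4, 1); ‖w_1‖ = 4.6904, so e_1 = (0.4264, -0.2132, -0.8528, 0.2132).
r_{13} = e_1·w_3 = 2.7716.

r_{13} = 2.7716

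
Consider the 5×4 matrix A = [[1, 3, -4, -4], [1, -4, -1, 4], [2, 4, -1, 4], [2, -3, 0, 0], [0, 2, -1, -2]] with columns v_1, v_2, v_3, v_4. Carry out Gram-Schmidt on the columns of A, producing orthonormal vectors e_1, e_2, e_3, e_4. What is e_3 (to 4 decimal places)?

v_1 = (1, 1, 2, 2, 0); ‖v_1‖ = 3.1623, so e_1 = (0.3162, 0.3162, 0.6325, 0.6325, 0.0000).
e_1·v_2 = 0.3162·3 + 0.3162·(-4) + 0.6325·4 + 0.6325·(-3) + 0.0000·2 = 0.3162.
u_2 = v_2 − 0.3162·e_1 = (2.9000, -4.1000, 3.8000, -3.2000, 2.0000).
‖u_2‖ = 7.3417, so e_2 = (0.3950, -0.5585, 0.5176, -0.4359, 0.2724).
e_1·v_3 = 0.3162·(-4) + 0.3162·(-1) + 0.6325·(-1) + 0.6325·0 + 0.0000·(-1) = -2.2136; e_2·v_3 = 0.3950·(-4) + (-0.5585)·(-1) + 0.5176·(-1) + (-0.4359)·0 + 0.2724·(-1) = -1.8116.
u_3 = v_3 + 2.2136·e_1 + 1.8116·e_2 = (-2.5844, -1.3117, 1.3377, 0.6104, -0.5065).
‖u_3‖ = 3.2891, so e_3 = (-0.7858, -0.3988, 0.4067, 0.1856, -0.1540).

e_3 = (-0.7858, -0.3988, 0.4067, 0.1856, -0.1540)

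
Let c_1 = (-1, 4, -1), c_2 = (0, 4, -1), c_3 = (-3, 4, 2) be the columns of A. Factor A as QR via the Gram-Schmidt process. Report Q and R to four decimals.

c_1 = (-1, 4, -1); ‖c_1‖ = 4.2426, so e_1 = (-0.2357, 0.9428, -0.2357).
e_1·c_2 = (-0.2357)·0 + 0.9428·4 + (-0.2357)·(-1) = 4.0069.
u_2 = c_2 − 4.0069·e_1 = (0.9444, 0.2222, -0.0556).
‖u_2‖ = 0.9718, so e_2 = (0.9718, 0.2287, -0.0572).
e_1·c_3 = (-0.2357)·(-3) + 0.9428·4 + (-0.2357)·2 = 4.0069; e_2·c_3 = 0.9718·(-3) + 0.2287·4 + (-0.0572)·2 = -2.1151.
u_3 = c_3 − 4.0069·e_1 + 2.1151·e_2 = (0.0000, 0.7059, 2.8235).
‖u_3‖ = 2.9104, so e_3 = (0.0000, 0.2425, 0.9701).

Q = [[-0.2357, 0.9718, 0.0000], [0.9428, 0.2287, 0.2425], [-0.2357, -0.0572, 0.9701]], R = [[4.2426, 4.0069, 4.0069], [0.0000, 0.9718, -2.1151], [0.0000, 0.0000, 2.9104]]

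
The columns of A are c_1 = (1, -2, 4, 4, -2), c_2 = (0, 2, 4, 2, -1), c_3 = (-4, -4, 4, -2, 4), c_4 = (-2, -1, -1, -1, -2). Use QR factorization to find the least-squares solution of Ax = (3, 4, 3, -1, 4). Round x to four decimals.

e_1 = c_1/‖c_1‖ = (1, -2, 4, 4, -2)/6.4031 = (0.1562, -0.3123, 0.6247, 0.6247, -0.3123).
r_{12} = e_1·c_2 = 3.4358.
u_2 = c_2 − 3.4358·e_1 = (-0.5366, 3.0732, 1.8537, -0.1463, 0.0732).
‖u_2‖ = 3.6325, so e_2 = (-0.1477, 0.8460, 0.5103, -0.0403, 0.0201).
r_{13} = e_1·c_3 = 0.6247; r_{23} = e_2·c_3 = -0.5909.
u_3 = c_3 − 0.6247·e_1 + 0.5909·e_2 = (-4.1848, -3.3050, 3.9113, -2.4140, 4.2070).
‖u_3‖ = 8.2013, so e_3 = (-0.5103, -0.4030, 0.4769, -0.2944, 0.5130).
r_{14} = e_1·c_4 = -0.6247; r_{24} = e_2·c_4 = -1.0609; r_{34} = e_3·c_4 = 0.2150.
u_4 = c_4 + 0.6247·e_1 + 1.0609·e_2 − 0.2150·e_3 = (-1.9494, -0.2109, -0.1709, -0.5892, -2.2840).
‖u_4‖ = 3.0721, so e_4 = (-0.6346, -0.0687, -0.0556, -0.1918, -0.7435).
Qᵀb = (-0.7809, 4.5927, 0.6342, -5.1273).
Back-substitute: x_4 = -5.1273/3.0721 = -1.6690.
x_3 = (0.6342 − 0.2150·(-1.6690))/8.2013 = 0.1211.
x_2 = (4.5927 + 0.5909·0.1211 + 1.0609·(-1.6690))/3.6325 = 0.7966.
x_1 = (-0.7809 − 3.4358·0.7966 − 0.6247·0.1211 + 0.6247·(-1.6690))/6.4031 = -0.7240.

x = (-0.7240, 0.7966, 0.1211, -1.6690)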